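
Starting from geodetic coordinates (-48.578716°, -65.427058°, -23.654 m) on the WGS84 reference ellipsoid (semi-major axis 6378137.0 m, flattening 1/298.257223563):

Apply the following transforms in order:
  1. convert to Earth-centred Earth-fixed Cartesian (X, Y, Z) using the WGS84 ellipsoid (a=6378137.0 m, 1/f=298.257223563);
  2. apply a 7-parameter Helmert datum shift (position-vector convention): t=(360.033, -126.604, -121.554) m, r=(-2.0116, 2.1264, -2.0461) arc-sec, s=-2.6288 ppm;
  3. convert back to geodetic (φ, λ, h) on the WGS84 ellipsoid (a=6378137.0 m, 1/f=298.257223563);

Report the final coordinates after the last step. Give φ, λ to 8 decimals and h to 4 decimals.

φ=-48.57739137°, λ=-65.42476894°, h=225.8942 m

start: φ=-48.578716°, λ=-65.427058°, h=-23.654 m
→ ECEF (a=6378137.000, f=1/298.257223563): X=1758079.6025, Y=-3844774.9836, Z=-4759675.4847
→ Helmert 7p (PV): X=1758347.8070, Y=-3844955.3389, Z=-4759765.1545
→ geod (Bowring, a=6378137.000): φ=-48.57739137°, λ=-65.42476894°, h=225.8942 m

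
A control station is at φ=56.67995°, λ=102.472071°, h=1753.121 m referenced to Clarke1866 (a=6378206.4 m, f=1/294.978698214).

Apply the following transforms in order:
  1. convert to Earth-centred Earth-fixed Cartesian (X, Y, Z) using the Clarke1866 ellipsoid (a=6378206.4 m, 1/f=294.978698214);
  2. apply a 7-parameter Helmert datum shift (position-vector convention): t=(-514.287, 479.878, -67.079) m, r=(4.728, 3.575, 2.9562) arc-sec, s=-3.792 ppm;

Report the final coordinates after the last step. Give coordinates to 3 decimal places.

start: φ=56.679950°, λ=102.472071°, h=1753.121 m
→ ECEF (a=6378206.400, f=1/294.978698214): X=-758662.7654, Y=3430018.1818, Z=5307670.0025
→ Helmert 7p (PV): X=-759131.3419, Y=3430352.5181, Z=5307674.5685

X=-759131.342 m, Y=3430352.518 m, Z=5307674.569 m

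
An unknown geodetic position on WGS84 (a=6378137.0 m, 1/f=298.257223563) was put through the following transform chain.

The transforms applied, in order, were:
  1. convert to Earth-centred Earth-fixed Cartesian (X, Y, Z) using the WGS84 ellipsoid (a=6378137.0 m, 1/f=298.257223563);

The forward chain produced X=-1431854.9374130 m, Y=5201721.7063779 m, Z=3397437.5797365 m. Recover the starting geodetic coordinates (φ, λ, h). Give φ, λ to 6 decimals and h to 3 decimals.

start: X=-1431854.9374, Y=5201721.7064, Z=3397437.5797 m
→ geod (Bowring, a=6378137.000): φ=32.37294100°, λ=105.39039700°, h=3747.0960 m

φ=32.372941°, λ=105.390397°, h=3747.096 m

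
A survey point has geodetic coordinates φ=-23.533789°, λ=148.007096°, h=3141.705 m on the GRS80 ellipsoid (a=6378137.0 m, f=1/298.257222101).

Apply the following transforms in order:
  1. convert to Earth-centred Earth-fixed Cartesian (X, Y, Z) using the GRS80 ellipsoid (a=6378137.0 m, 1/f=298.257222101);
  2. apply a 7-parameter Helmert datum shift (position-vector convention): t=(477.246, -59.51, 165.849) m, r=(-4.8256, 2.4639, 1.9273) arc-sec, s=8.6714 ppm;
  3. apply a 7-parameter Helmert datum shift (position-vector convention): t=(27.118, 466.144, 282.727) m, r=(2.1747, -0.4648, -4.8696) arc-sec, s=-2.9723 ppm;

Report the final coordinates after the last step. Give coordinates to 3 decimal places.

start: φ=-23.533789°, λ=148.007096°, h=3141.705 m
→ ECEF (a=6378137.000, f=1/298.257222101): X=-4964550.2004, Y=3101340.4036, Z=-2532281.9032
→ Helmert 7p (PV): X=-4964175.2318, Y=3101202.1547, Z=-2532151.2659
→ Helmert 7p (PV): X=-4964054.4383, Y=3101802.9743, Z=-2531839.5023

X=-4964054.438 m, Y=3101802.974 m, Z=-2531839.502 m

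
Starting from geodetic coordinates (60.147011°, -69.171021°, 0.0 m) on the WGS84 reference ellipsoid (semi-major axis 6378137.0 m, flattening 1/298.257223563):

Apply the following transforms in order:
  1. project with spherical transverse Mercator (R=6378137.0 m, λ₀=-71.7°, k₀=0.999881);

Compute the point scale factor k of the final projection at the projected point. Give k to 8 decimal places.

1.00012227

start: φ=60.147011°, λ=-69.171021°, h=0.000 m
→ into tm (λ₀=-71.7°): φ=60.14701100°, λ−λ₀=2.52897900°
scale k = 1.00012227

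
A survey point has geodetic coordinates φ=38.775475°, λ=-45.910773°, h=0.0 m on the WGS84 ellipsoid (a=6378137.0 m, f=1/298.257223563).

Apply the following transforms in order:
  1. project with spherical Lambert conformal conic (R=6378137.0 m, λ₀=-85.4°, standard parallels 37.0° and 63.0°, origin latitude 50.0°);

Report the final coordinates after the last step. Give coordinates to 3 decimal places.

start: φ=38.775475°, λ=-45.910773°, h=0.000 m
→ lcc (R=6378137.0, λ₀=-85.4°): E=3246989.5796, N=-340058.8956

E=3246989.580 m, N=-340058.896 m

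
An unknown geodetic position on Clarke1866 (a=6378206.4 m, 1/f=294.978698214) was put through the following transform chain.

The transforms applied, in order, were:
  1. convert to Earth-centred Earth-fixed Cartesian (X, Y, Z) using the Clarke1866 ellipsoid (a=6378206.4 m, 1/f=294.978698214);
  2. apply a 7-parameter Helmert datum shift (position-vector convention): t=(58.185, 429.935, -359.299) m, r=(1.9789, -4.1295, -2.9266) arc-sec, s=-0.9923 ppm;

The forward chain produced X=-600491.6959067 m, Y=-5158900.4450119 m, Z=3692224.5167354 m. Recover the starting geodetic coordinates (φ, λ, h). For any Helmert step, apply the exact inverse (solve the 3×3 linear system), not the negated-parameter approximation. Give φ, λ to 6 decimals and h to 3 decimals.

φ=35.593992°, λ=-96.637815°, h=2036.555 m

start: X=-600491.6959, Y=-5158900.4450, Z=3692224.5167 m
→ Helmert⁻¹: X=-600403.3454, Y=-5159308.5913, Z=3692648.9985
→ geod (Bowring, a=6378206.400): φ=35.59399200°, λ=-96.63781500°, h=2036.5550 m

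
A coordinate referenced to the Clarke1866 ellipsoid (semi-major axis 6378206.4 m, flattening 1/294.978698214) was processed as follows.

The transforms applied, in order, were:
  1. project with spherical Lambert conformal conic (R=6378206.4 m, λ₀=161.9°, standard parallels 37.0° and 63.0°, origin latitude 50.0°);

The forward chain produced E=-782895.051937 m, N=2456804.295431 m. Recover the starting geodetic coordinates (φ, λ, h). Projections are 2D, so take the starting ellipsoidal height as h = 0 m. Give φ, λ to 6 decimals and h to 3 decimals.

start: E=-782895.0519, N=2456804.2954 m
→ lcc⁻¹: φ=71.10916400°, λ=141.05818800°

φ=71.109164°, λ=141.058188°, h=0.000 m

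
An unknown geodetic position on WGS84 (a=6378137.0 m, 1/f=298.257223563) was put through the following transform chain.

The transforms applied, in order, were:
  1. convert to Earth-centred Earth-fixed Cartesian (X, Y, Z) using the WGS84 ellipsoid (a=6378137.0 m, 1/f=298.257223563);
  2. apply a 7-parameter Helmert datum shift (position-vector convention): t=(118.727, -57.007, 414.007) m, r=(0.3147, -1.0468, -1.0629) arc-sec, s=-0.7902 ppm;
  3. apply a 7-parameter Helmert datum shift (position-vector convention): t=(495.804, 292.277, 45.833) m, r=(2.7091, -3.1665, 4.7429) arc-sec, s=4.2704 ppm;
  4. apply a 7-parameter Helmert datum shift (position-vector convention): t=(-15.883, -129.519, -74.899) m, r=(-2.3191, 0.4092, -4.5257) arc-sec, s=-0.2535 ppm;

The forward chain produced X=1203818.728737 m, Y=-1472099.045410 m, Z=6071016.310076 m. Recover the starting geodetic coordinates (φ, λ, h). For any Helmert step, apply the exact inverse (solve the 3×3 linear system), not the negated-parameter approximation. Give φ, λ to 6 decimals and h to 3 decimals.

start: X=1203818.7287, Y=-1472099.0454, Z=6071016.3101 m
→ Helmert⁻¹: X=1203855.1705, Y=-1472011.7446, Z=6071078.5861
→ Helmert⁻¹: X=1203413.5744, Y=-1472245.6687, Z=6071007.6897
→ Helmert⁻¹: X=1203334.1929, Y=-1472174.3622, Z=6070594.6188
→ geod (Bowring, a=6378137.000): φ=72.71812000°, λ=-50.73792900°, h=2747.4840 m

φ=72.718120°, λ=-50.737929°, h=2747.484 m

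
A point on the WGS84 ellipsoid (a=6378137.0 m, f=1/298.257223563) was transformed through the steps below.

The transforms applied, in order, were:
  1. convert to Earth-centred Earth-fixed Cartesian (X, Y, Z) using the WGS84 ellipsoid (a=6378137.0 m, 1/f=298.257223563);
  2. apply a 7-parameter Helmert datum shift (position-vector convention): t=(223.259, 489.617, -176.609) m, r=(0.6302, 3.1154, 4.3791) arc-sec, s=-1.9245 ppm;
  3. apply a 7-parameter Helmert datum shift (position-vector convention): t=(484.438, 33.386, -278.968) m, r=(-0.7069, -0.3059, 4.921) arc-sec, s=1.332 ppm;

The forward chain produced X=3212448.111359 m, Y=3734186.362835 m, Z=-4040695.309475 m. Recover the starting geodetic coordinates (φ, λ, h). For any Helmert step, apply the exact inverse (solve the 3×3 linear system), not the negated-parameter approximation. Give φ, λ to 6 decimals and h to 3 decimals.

start: X=3212448.1114, Y=3734186.3628, Z=-4040695.3095 m
→ Helmert⁻¹: X=3212042.4895, Y=3734085.2181, Z=-4040402.9260
→ Helmert⁻¹: X=3211965.6988, Y=3733522.2509, Z=-4040196.9863
→ geod (Bowring, a=6378137.000): φ=-39.55220400°, λ=49.29444400°, h=664.0090 m

φ=-39.552204°, λ=49.294444°, h=664.009 m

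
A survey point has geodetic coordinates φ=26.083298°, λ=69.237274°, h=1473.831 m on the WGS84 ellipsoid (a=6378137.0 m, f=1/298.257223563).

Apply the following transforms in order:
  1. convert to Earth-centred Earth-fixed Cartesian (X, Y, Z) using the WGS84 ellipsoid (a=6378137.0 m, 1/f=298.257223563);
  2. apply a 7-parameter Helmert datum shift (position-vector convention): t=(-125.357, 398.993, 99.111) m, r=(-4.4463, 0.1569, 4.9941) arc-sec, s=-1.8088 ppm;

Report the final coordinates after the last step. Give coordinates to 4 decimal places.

X=2032295.3406 m, Y=5361733.5822 m, Z=2787978.4619 m

start: φ=26.083298°, λ=69.237274°, h=1473.831 m
→ ECEF (a=6378137.000, f=1/298.257223563): X=2032552.0598, Y=5361234.9756, Z=2788001.5080
→ Helmert 7p (PV): X=2032295.3406, Y=5361733.5822, Z=2787978.4619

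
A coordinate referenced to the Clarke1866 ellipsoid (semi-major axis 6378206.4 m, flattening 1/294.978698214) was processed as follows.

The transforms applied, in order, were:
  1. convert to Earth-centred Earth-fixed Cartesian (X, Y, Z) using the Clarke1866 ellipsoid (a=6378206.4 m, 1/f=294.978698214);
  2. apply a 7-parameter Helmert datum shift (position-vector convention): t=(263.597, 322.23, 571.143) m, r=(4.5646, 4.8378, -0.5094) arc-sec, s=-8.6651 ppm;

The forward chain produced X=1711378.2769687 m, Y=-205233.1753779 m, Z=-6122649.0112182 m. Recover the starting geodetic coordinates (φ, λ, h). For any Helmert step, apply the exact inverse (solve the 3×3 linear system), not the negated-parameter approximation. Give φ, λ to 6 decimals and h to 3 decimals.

φ=-74.380091°, λ=-6.853851°, h=3022.646 m

start: X=1711378.2770, Y=-205233.1754, Z=-6122649.0112 m
→ Helmert⁻¹: X=1711273.6312, Y=-205688.4662, Z=-6123228.5244
→ geod (Bowring, a=6378206.400): φ=-74.38009100°, λ=-6.85385100°, h=3022.6460 m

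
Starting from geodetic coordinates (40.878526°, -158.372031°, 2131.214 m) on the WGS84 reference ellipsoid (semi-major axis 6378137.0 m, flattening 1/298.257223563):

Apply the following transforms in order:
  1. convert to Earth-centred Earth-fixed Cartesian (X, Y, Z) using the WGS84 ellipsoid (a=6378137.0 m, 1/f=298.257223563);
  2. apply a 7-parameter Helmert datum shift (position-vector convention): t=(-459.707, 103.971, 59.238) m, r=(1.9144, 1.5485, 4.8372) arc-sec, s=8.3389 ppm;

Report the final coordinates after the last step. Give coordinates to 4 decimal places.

X=-4491344.6766 m, Y=-1780672.3369 m, Z=4153738.6316 m

start: φ=40.878526°, λ=-158.372031°, h=2131.214 m
→ ECEF (a=6378137.000, f=1/298.257223563): X=-4490920.4615, Y=-1780617.5889, Z=4153627.5683
→ Helmert 7p (PV): X=-4491344.6766, Y=-1780672.3369, Z=4153738.6316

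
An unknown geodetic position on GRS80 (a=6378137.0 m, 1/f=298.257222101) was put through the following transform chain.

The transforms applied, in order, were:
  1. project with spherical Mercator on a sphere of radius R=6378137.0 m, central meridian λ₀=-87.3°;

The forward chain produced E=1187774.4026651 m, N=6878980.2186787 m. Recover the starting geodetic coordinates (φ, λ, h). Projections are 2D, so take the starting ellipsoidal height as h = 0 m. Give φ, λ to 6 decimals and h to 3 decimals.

φ=52.433991°, λ=-76.630041°, h=0.000 m

start: E=1187774.4027, N=6878980.2187 m
→ merc⁻¹: φ=52.43399100°, λ=-76.63004100°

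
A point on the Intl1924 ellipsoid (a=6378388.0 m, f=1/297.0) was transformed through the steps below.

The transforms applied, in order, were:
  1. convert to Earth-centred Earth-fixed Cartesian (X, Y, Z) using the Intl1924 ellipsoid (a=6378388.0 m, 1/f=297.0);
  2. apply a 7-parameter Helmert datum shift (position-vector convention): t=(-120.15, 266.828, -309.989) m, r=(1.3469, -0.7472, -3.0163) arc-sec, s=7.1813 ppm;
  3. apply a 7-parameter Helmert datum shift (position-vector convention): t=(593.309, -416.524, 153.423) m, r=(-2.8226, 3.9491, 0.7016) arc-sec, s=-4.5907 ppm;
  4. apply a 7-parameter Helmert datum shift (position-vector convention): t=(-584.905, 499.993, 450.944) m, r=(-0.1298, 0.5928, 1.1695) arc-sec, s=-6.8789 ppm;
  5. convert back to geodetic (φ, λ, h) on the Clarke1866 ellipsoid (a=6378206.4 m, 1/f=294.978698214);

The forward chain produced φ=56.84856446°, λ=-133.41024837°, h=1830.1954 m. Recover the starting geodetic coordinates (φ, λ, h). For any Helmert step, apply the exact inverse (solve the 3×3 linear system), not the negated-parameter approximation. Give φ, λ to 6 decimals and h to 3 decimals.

start: φ=56.848564°, λ=-133.410248°, h=1830.195 m
→ ECEF (a=6378206.400, f=1/294.978698214): X=-2403371.9155, Y=-2540584.1111, Z=5318028.4436
→ Helmert⁻¹: X=-2402833.2296, Y=-2541091.3066, Z=5317605.5742
→ Helmert⁻¹: X=-2403548.0200, Y=-2540751.0357, Z=5317395.7758
→ Helmert⁻¹: X=-2403354.1887, Y=-2541000.0370, Z=5317692.8758
→ geod (Bowring, a=6378388.000): φ=56.84353100°, λ=-133.40535500°, h=1423.6330 m

φ=56.843531°, λ=-133.405355°, h=1423.633 m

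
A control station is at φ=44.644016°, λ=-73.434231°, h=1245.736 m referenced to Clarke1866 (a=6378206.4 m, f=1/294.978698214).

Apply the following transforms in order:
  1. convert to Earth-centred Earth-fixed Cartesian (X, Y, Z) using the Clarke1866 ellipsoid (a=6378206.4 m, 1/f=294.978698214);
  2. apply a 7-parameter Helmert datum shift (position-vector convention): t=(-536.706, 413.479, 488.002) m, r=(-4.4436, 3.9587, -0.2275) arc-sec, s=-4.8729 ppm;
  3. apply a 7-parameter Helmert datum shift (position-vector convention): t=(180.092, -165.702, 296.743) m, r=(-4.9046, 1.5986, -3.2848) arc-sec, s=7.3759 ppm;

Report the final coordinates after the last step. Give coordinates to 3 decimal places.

start: φ=44.644016°, λ=-73.434231°, h=1245.736 m
→ ECEF (a=6378206.400, f=1/294.978698214): X=1296277.8036, Y=-4357785.2627, Z=4459961.1020
→ Helmert 7p (PV): X=1295815.5712, Y=-4357255.8971, Z=4460496.3727
→ Helmert 7p (PV): X=1295970.4006, Y=-4357368.3108, Z=4460919.5813

X=1295970.401 m, Y=-4357368.311 m, Z=4460919.581 m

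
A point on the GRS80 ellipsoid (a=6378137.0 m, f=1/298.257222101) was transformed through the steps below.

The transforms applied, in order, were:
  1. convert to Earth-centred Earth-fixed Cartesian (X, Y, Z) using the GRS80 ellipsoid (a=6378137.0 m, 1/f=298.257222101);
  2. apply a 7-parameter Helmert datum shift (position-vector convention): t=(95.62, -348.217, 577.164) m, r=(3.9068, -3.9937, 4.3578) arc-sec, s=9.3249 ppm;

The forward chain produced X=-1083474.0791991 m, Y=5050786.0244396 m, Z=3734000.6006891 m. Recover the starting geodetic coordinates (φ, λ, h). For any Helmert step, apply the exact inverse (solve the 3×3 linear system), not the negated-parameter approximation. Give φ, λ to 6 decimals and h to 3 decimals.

φ=36.037023°, λ=102.105436°, h=3058.859 m

start: X=-1083474.0792, Y=5050786.0244, Z=3734000.6007 m
→ Helmert⁻¹: X=-1083380.5933, Y=5051180.7409, Z=3733313.9267
→ geod (Bowring, a=6378137.000): φ=36.03702300°, λ=102.10543600°, h=3058.8590 m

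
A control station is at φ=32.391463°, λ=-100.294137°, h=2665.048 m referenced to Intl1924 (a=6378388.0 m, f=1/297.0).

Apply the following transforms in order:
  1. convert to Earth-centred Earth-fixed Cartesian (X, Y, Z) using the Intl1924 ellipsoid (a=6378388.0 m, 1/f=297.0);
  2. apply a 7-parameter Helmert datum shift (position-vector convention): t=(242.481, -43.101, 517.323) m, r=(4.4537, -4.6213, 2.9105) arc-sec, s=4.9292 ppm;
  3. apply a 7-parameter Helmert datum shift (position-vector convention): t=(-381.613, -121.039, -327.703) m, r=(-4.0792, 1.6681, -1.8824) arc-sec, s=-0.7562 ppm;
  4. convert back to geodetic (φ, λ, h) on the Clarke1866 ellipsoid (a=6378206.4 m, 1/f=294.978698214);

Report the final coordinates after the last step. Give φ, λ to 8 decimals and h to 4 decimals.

start: φ=32.391463°, λ=-100.294137°, h=2665.048 m
→ ECEF (a=6378388.000, f=1/297.0): X=-963811.2885, Y=-5306597.6074, Z=3398644.2630
→ Helmert 7p (PV): X=-963574.8252, Y=-5306753.8500, Z=3399042.1632
→ Helmert 7p (PV): X=-963976.6510, Y=-5306794.8612, Z=3398824.6315
→ geod (Bowring, a=6378206.400): φ=32.39294926°, λ=-100.29549089°, h=3174.0627 m

φ=32.39294926°, λ=-100.29549089°, h=3174.0627 m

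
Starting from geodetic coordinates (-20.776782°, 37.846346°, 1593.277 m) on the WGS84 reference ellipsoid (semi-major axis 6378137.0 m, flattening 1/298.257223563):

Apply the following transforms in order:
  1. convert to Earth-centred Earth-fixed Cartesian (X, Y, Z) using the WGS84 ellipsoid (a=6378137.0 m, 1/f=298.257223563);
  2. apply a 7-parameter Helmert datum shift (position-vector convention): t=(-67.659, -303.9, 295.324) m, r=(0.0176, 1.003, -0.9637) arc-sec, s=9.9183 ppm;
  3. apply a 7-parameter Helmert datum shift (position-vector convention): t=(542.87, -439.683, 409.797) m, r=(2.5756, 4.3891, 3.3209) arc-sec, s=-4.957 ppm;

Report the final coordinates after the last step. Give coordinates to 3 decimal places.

start: φ=-20.776782°, λ=37.846346°, h=1593.277 m
→ ECEF (a=6378137.000, f=1/298.257223563): X=4712184.5286, Y=3661253.8485, Z=-2248870.7691
→ Helmert 7p (PV): X=4712169.7769, Y=3660964.4376, Z=-2248620.3518
→ Helmert 7p (PV): X=4712582.4987, Y=3660610.5517, Z=-2248253.9642

X=4712582.499 m, Y=3660610.552 m, Z=-2248253.964 m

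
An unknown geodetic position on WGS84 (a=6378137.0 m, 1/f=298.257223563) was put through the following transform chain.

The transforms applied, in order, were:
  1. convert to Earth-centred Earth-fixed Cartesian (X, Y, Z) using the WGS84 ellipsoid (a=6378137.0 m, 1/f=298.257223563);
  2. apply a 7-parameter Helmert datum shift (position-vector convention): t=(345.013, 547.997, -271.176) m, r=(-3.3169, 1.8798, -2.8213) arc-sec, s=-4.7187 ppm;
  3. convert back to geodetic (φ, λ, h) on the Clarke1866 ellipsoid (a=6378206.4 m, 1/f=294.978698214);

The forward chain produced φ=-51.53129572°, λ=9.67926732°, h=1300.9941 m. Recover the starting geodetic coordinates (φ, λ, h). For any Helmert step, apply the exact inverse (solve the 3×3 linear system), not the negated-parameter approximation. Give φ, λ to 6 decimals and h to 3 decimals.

φ=-51.530067°, λ=9.674129°, h=773.347 m

start: φ=-51.531296°, λ=9.679267°, h=1300.994 m
→ ECEF (a=6378206.400, f=1/294.978698214): X=3920253.2740, Y=668641.2491, Z=-4971343.8744
→ Helmert⁻¹: X=3919962.9216, Y=668229.9604, Z=-4971049.6852
→ geod (Bowring, a=6378137.000): φ=-51.53006700°, λ=9.67412900°, h=773.3470 m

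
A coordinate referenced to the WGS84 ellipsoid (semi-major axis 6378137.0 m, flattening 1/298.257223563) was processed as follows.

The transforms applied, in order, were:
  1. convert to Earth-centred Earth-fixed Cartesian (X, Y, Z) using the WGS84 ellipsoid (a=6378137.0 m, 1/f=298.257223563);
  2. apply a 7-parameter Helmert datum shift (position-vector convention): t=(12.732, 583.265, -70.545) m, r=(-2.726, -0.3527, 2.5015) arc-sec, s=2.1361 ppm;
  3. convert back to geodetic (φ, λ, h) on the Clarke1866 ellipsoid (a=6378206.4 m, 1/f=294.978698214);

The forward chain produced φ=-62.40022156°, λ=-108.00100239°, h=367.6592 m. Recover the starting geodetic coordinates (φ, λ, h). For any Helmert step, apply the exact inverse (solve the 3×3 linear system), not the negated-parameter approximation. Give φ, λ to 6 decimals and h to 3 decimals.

φ=-62.394418°, λ=-107.999068°, h=433.312 m

start: φ=-62.400222°, λ=-108.001002°, h=367.659 m
→ ECEF (a=6378206.400, f=1/294.978698214): X=-915676.4647, Y=-2817994.6286, Z=-5629449.0978
→ Helmert⁻¹: X=-915731.0481, Y=-2818486.3689, Z=-5629402.2112
→ geod (Bowring, a=6378137.000): φ=-62.39441800°, λ=-107.99906800°, h=433.3120 m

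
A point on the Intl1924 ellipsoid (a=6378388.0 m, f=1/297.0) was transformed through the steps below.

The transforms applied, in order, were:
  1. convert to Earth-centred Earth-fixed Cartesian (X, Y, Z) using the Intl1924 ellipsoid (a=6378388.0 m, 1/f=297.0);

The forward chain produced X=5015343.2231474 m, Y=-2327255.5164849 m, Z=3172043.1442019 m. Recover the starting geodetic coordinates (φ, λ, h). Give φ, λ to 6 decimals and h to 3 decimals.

start: X=5015343.2231, Y=-2327255.5165, Z=3172043.1442 m
→ geod (Bowring, a=6378388.000): φ=30.01042200°, λ=-24.89258100°, h=1246.0470 m

φ=30.010422°, λ=-24.892581°, h=1246.047 m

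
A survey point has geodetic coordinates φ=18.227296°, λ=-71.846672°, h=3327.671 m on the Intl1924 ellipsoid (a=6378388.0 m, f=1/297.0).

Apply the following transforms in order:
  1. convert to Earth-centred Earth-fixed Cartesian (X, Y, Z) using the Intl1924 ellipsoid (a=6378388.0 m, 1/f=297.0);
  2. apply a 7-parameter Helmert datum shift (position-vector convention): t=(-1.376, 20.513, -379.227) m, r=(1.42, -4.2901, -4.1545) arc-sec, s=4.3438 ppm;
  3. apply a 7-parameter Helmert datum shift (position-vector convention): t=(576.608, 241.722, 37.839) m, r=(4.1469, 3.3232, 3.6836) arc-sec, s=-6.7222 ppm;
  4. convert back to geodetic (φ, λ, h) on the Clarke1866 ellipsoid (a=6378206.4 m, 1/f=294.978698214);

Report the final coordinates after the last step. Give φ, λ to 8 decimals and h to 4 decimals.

φ=18.22395649°, λ=-71.84110686°, h=3334.8824 m

start: φ=18.227296°, λ=-71.846672°, h=3327.671 m
→ ECEF (a=6378388.000, f=1/297.0): X=1889148.3542, Y=-5761691.1601, Z=1983360.3495
→ Helmert 7p (PV): X=1888997.8821, Y=-5761747.3796, Z=1982989.3647
→ Helmert 7p (PV): X=1889696.6363, Y=-5761473.0586, Z=1982867.6020
→ geod (Bowring, a=6378206.400): φ=18.22395649°, λ=-71.84110686°, h=3334.8824 m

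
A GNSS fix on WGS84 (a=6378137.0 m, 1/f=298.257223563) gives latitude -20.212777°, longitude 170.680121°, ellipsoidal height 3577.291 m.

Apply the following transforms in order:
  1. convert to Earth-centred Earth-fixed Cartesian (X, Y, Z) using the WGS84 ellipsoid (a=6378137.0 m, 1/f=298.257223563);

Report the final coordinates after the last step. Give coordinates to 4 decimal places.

start: φ=-20.212777°, λ=170.680121°, h=3577.291 m
→ ECEF (a=6378137.000, f=1/298.257223563): X=-5912010.8621, Y=970235.2273, Z=-2191052.7907

X=-5912010.8621 m, Y=970235.2273 m, Z=-2191052.7907 m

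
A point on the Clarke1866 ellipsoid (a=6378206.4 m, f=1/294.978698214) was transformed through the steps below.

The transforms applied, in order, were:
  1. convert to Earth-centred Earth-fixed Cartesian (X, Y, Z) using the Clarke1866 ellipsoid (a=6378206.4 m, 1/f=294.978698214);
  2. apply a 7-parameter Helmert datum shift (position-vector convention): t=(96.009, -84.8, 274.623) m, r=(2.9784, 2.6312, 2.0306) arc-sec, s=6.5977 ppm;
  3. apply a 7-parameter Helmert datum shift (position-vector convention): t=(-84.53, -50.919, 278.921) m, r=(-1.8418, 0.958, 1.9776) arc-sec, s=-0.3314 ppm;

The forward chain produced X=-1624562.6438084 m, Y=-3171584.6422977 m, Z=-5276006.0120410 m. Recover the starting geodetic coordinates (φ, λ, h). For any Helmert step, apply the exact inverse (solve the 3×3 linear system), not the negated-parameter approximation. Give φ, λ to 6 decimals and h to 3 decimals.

φ=-56.148636°, λ=-117.123372°, h=3684.237 m

start: X=-1624562.6438, Y=-3171584.6423, Z=-5276006.0120 m
→ Helmert⁻¹: X=-1624484.5532, Y=-3171472.0855, Z=-5276322.5456
→ Helmert⁻¹: X=-1624533.7556, Y=-3171426.5604, Z=-5276537.2842
→ geod (Bowring, a=6378206.400): φ=-56.14863600°, λ=-117.12337200°, h=3684.2370 m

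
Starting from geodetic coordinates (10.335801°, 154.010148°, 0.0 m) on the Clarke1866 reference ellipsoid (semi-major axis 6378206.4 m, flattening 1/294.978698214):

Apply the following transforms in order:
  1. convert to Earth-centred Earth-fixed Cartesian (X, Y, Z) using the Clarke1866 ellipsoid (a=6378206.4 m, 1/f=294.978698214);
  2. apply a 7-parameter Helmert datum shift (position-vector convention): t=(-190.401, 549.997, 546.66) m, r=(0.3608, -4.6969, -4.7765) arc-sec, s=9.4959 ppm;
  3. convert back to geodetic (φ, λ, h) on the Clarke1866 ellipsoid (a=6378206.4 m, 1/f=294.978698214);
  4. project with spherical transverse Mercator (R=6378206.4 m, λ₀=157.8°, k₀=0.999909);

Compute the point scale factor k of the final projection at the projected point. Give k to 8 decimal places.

1.00203516

start: φ=10.335801°, λ=154.010148°, h=0.000 m
→ ECEF (a=6378206.400, f=1/294.978698214): X=-5640771.8663, Y=2749951.6376, Z=1136736.4537
→ Helmert 7p (PV): X=-5640978.0351, Y=2750656.3847, Z=1137170.2699
→ geod (Bowring, a=6378206.400): φ=10.33885772°, λ=154.00518947°, h=563.9955 m
→ into tm (λ₀=157.8°): φ=10.33885772°, λ−λ₀=-3.79481053°
scale k = 1.00203516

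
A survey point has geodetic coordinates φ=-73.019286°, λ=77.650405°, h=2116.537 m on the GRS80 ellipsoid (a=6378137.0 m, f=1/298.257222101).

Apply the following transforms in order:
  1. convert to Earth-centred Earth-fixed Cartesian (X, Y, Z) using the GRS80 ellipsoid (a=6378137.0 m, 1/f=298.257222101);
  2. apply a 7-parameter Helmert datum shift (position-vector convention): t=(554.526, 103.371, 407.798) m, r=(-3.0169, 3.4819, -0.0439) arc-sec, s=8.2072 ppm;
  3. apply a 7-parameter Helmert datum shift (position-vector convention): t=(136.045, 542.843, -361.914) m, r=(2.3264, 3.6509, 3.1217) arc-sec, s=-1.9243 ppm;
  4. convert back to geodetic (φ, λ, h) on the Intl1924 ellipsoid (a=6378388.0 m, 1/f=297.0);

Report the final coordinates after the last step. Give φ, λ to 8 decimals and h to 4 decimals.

φ=-73.01355810°, λ=77.64098343°, h=2172.8386 m

start: φ=-73.019286°, λ=77.650405°, h=2116.537 m
→ ECEF (a=6378137.000, f=1/298.257222101): X=399751.6667, Y=1825832.1478, Z=-6079895.3514
→ Helmert 7p (PV): X=400207.2282, Y=1825861.4913, Z=-6079570.9060
→ Helmert 7p (PV): X=400207.2612, Y=1826475.4473, Z=-6079907.6114
→ geod (Bowring, a=6378388.000): φ=-73.01355810°, λ=77.64098343°, h=2172.8386 m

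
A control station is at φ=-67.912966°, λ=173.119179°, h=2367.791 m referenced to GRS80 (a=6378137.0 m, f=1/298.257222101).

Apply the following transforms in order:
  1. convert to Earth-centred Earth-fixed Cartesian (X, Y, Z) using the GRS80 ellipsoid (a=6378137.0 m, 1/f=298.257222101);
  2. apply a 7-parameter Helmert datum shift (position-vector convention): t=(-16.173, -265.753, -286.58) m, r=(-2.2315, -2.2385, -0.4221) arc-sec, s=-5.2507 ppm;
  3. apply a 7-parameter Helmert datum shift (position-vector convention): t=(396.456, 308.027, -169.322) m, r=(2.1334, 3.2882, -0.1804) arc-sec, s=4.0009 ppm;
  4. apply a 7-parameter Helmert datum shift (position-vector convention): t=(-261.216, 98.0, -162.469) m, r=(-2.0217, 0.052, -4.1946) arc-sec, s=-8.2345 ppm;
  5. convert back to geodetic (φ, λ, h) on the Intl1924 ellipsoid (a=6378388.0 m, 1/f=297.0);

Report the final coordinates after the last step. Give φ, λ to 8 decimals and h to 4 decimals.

start: φ=-67.912966°, λ=173.119179°, h=2367.791 m
→ ECEF (a=6378137.000, f=1/298.257222101): X=-2388755.3556, Y=288259.8799, Z=-5889643.7651
→ Helmert 7p (PV): X=-2388694.4787, Y=287933.7842, Z=-5889928.4628
→ Helmert 7p (PV): X=-2388401.2233, Y=288305.9722, Z=-5890080.2918
→ Helmert 7p (PV): X=-2388638.3940, Y=288392.4373, Z=-5890196.4827
→ geod (Bowring, a=6378388.000): φ=-67.91623280°, λ=173.11571134°, h=2669.6803 m

φ=-67.91623280°, λ=173.11571134°, h=2669.6803 m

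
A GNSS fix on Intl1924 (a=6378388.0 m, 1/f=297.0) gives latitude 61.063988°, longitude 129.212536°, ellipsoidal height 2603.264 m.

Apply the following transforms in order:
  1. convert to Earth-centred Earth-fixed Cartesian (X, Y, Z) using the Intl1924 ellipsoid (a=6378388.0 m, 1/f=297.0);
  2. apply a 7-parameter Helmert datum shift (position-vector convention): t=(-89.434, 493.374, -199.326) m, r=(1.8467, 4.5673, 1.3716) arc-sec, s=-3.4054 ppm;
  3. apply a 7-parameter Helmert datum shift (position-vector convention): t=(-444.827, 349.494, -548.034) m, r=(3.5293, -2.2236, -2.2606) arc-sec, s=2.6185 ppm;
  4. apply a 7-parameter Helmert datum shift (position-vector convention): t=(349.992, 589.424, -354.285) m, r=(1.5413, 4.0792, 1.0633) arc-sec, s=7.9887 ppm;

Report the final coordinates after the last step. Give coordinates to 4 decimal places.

X=-1956876.7455 m, Y=2399524.4503 m, Z=5560274.9201 m

start: φ=61.063988°, λ=129.212536°, h=2603.264 m
→ ECEF (a=6378388.000, f=1/297.0): X=-1956849.5138, Y=2398263.0291, Z=5561195.1353
→ Helmert 7p (PV): X=-1956825.0911, Y=2398685.4341, Z=5561041.6731
→ Helmert 7p (PV): X=-1957308.7031, Y=2398967.5027, Z=5560528.1483
→ Helmert 7p (PV): X=-1956876.7455, Y=2399524.4503, Z=5560274.9201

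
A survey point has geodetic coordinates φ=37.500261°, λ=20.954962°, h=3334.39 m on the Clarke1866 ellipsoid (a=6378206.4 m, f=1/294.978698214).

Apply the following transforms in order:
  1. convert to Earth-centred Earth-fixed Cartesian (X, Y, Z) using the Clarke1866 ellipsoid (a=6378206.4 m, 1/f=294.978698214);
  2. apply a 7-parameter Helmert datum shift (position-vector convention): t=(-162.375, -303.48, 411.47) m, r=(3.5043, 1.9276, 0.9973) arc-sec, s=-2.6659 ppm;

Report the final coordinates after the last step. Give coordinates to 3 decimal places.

start: φ=37.500261°, λ=20.954962°, h=3334.390 m
→ ECEF (a=6378206.400, f=1/294.978698214): X=4733892.7276, Y=1812903.0061, Z=3863423.4697
→ Helmert 7p (PV): X=4733745.0717, Y=1812551.9448, Z=3863811.2008

X=4733745.072 m, Y=1812551.945 m, Z=3863811.201 m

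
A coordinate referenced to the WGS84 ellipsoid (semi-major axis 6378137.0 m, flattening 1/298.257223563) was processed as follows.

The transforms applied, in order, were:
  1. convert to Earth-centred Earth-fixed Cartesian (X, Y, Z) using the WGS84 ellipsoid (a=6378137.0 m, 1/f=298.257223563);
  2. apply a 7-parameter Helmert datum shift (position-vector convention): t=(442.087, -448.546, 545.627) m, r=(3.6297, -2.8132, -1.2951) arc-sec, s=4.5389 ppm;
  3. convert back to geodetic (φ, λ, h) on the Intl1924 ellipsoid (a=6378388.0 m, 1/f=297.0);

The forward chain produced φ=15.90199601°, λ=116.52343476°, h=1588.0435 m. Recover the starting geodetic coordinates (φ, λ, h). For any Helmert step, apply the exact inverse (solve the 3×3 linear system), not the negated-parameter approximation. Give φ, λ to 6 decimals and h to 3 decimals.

start: φ=15.901996°, λ=116.523435°, h=1588.043 m
→ ECEF (a=6378388.000, f=1/297.0): X=-2740729.2215, Y=5491426.4804, Z=1736756.4560
→ Helmert⁻¹: X=-2741169.6703, Y=5491863.4396, Z=1736143.6929
→ geod (Bowring, a=6378137.000): φ=15.89478400°, λ=116.52529200°, h=2229.5360 m

φ=15.894784°, λ=116.525292°, h=2229.536 m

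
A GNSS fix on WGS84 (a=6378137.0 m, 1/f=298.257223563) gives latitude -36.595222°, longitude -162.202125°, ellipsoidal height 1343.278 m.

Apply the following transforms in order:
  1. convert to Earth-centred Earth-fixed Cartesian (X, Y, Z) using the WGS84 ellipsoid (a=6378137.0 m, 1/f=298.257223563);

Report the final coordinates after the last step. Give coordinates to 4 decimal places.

X=-4882556.7554 m, Y=-1567417.7270 m, Z=-3782224.2472 m

start: φ=-36.595222°, λ=-162.202125°, h=1343.278 m
→ ECEF (a=6378137.000, f=1/298.257223563): X=-4882556.7554, Y=-1567417.7270, Z=-3782224.2472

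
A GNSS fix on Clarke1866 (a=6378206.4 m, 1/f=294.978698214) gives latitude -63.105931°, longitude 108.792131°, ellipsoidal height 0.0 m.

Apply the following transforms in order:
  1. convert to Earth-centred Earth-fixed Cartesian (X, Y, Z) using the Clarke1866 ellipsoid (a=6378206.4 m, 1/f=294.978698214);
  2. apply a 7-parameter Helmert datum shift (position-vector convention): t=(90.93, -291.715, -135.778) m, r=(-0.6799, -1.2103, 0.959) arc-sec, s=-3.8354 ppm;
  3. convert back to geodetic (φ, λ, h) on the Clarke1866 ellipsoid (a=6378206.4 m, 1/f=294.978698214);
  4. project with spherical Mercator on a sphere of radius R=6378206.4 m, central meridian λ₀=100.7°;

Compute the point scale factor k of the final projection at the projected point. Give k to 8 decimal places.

start: φ=-63.105931°, λ=108.792131°, h=0.000 m
→ ECEF (a=6378206.400, f=1/294.978698214): X=-931916.2878, Y=2738718.9899, Z=-5665135.0530
→ Helmert 7p (PV): X=-931801.2756, Y=2738393.7644, Z=-5665263.5986
→ geod (Bowring, a=6378206.400): φ=-63.10921254°, λ=108.79204950°, h=-41.3771 m
→ into merc (λ₀=100.7°): φ=-63.10921254°, λ−λ₀=8.09204950°
scale k = 2.21096442

2.21096442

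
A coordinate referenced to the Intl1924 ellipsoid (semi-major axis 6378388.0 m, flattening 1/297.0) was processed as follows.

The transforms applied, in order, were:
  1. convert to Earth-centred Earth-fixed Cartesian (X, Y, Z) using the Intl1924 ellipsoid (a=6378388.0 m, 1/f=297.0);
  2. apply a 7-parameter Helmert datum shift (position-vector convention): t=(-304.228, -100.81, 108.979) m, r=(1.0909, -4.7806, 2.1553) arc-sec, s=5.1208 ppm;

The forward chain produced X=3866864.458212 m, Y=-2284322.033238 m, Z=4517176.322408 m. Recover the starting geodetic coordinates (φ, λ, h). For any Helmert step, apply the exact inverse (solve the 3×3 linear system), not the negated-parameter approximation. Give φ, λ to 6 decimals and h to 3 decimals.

start: X=3866864.4582, Y=-2284322.0332, Z=4517176.3224 m
→ Helmert⁻¹: X=3867229.7048, Y=-2284226.0462, Z=4516966.6626
→ geod (Bowring, a=6378388.000): φ=45.35543000°, λ=-30.56873700°, h=2378.5030 m

φ=45.355430°, λ=-30.568737°, h=2378.503 m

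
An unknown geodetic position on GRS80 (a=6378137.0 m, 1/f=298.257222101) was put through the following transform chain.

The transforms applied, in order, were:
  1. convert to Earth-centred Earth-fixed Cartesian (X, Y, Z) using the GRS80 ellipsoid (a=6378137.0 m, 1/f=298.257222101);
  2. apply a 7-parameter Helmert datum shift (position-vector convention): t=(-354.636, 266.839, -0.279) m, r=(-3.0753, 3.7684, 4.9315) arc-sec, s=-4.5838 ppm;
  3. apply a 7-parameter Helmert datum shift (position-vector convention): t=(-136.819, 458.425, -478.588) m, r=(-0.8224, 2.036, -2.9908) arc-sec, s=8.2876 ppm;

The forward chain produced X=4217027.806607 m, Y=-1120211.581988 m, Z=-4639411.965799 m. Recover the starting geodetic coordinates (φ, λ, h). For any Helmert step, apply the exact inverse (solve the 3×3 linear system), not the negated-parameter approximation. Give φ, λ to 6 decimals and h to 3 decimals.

φ=-46.940241°, λ=-14.883022°, h=2172.012 m

start: X=4217027.8066, Y=-1120211.5820, Z=-4639411.9658 m
→ Helmert⁻¹: X=4217191.7132, Y=-1120581.0753, Z=-4638857.7733
→ Helmert⁻¹: X=4217623.6328, Y=-1120884.7271, Z=-4638818.4150
→ geod (Bowring, a=6378137.000): φ=-46.94024100°, λ=-14.88302200°, h=2172.0120 m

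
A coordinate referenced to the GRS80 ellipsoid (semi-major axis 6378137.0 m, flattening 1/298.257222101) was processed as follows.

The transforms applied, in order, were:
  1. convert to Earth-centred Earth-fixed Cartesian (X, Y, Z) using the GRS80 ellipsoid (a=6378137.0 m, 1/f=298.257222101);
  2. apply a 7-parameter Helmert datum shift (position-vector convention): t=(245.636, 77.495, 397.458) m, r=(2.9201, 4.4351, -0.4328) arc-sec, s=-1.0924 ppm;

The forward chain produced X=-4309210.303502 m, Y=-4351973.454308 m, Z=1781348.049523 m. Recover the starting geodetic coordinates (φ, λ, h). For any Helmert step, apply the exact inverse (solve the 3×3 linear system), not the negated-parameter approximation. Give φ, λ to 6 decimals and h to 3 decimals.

φ=16.316655°, λ=-134.718537°, h=1910.096 m

start: X=-4309210.3035, Y=-4351973.4543, Z=1781348.0495 m
→ Helmert⁻¹: X=-4309489.8087, Y=-4352039.5334, Z=1780921.4865
→ geod (Bowring, a=6378137.000): φ=16.31665500°, λ=-134.71853700°, h=1910.0960 m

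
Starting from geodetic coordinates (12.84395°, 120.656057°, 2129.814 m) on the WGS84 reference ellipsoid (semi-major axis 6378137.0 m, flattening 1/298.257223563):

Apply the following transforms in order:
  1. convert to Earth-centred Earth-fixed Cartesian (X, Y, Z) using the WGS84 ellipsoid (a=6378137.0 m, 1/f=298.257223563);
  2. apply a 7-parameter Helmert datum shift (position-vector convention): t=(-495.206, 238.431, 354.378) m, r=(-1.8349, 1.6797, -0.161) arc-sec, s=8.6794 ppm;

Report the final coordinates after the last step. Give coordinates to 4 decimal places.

start: φ=12.843950°, λ=120.656057°, h=2129.814 m
→ ECEF (a=6378137.000, f=1/298.257223563): X=-3172318.4032, Y=5352139.4343, Z=1409052.0766
→ Helmert 7p (PV): X=-3172825.4908, Y=5352439.3297, Z=1409396.9059

X=-3172825.4908 m, Y=5352439.3297 m, Z=1409396.9059 m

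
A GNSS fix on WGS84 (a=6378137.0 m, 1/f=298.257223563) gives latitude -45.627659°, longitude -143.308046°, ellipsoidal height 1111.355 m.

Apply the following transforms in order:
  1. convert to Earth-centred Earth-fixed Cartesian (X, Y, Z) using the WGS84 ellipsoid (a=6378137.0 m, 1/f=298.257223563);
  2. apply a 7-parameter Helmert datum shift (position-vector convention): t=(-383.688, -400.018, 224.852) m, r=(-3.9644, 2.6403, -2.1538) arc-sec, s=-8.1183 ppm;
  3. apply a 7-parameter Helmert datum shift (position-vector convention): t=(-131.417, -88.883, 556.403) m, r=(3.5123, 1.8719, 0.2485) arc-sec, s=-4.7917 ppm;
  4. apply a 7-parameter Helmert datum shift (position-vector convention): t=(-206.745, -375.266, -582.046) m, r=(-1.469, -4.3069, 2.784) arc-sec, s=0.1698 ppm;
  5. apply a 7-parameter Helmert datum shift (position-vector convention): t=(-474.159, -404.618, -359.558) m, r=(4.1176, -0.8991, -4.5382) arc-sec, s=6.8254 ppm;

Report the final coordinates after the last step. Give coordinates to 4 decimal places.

X=-3584535.6631 m, Y=-2671289.3080 m, Z=-4537371.1312 m

start: φ=-45.627659°, λ=-143.308046°, h=1111.355 m
→ ECEF (a=6378137.000, f=1/298.257223563): X=-3583328.7047, Y=-2670148.2054, Z=-4537197.0975
→ Helmert 7p (PV): X=-3583769.2615, Y=-2670576.3338, Z=-4536838.2233
→ Helmert 7p (PV): X=-3583921.4614, Y=-2670579.4843, Z=-4536273.0324
→ Helmert 7p (PV): X=-3583998.0502, Y=-2671035.8837, Z=-4536911.6629
→ Helmert 7p (PV): X=-3584535.6631, Y=-2671289.3080, Z=-4537371.1312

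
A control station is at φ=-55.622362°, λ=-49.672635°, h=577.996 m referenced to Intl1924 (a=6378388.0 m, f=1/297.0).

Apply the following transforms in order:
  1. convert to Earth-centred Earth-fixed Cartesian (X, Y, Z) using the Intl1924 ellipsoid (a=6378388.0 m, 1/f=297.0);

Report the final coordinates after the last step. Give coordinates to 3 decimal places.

X=2336307.016 m, Y=-2752212.846 m, Z=-5241400.674 m

start: φ=-55.622362°, λ=-49.672635°, h=577.996 m
→ ECEF (a=6378388.000, f=1/297.0): X=2336307.0162, Y=-2752212.8463, Z=-5241400.6736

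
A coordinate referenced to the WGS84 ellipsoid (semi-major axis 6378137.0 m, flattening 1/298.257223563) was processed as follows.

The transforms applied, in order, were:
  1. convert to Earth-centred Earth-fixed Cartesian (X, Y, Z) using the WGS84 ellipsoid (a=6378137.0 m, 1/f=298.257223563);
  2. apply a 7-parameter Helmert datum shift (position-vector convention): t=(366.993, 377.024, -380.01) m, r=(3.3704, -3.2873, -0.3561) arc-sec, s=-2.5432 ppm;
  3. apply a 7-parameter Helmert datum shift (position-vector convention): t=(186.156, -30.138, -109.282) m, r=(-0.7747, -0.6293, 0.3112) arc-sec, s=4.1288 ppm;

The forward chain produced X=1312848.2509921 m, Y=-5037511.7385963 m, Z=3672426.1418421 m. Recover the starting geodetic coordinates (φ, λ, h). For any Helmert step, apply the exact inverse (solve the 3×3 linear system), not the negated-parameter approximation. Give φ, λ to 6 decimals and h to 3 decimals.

φ=35.385628°, λ=-75.398784°, h=203.975 m

start: X=1312848.2510, Y=-5037511.7386, Z=3672426.1418 m
→ Helmert⁻¹: X=1312660.2796, Y=-5037476.5757, Z=3672497.3359
→ Helmert⁻¹: X=1312363.8582, Y=-5037804.1298, Z=3672948.0898
→ geod (Bowring, a=6378137.000): φ=35.38562800°, λ=-75.39878400°, h=203.9750 m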